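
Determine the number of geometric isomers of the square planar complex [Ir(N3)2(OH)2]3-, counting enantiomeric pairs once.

A square has two trans pairs of vertices; adjacent vertices are cis.
Systematic placement gives 2 geometric isomers: N3 cis; N3 trans.

2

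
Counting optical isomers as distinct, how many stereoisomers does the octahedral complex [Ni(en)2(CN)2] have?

The six octahedral sites form three mutually perpendicular trans pairs.
Each en is bidentate and must span two cis positions.
Working through the distinct placements yields 2 geometric isomers: CN trans; CN cis (chiral).
One of these lacks any improper symmetry element and so occurs as an enantiomeric pair, giving 2 + 1 = 3 stereoisomers in total.

3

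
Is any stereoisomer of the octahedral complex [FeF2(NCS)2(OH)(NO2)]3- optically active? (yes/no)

In an octahedral complex each vertex has one trans partner and four cis neighbours.
Systematic placement gives 6 geometric isomers: F trans, NCS trans; F trans, NCS cis; F cis, NCS cis (3 arrangements, 2 chiral); F cis, NCS trans.
Of these, 2 lack any improper symmetry element and so occur as enantiomeric pairs, giving 6 + 2 = 8 stereoisomers in total.

yes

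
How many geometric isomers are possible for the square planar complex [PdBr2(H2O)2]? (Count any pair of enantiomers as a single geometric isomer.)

2

The distinct arrangements are (2 in all): Br cis; Br trans.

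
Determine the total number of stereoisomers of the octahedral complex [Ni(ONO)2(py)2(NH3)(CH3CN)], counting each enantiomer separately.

An octahedron has six vertices in three trans pairs; every non-trans pair is cis.
Systematic placement gives 6 geometric isomers: ONO trans, py trans; ONO cis, py cis (3 arrangements, 2 chiral); ONO cis, py trans; ONO trans, py cis.
Of these, 2 lack any improper symmetry element and so occur as enantiomeric pairs, giving 6 + 2 = 8 stereoisomers in total.

8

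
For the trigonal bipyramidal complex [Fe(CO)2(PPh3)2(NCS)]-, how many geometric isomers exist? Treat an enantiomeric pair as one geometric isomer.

A trigonal bipyramid has two axial and three equatorial sites, which are chemically inequivalent.
Systematic enumeration (placing each ligand type in turn and discarding arrangements equivalent by rotation or reflection) gives 5 geometric isomers.

5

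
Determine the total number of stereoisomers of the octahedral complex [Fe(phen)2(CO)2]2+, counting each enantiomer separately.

Each phen is bidentate and must span two cis positions.
Systematic placement gives 2 geometric isomers: CO trans; CO cis (chiral).
One of these lacks any improper symmetry element and so occurs as an enantiomeric pair, giving 2 + 1 = 3 stereoisomers in total.

3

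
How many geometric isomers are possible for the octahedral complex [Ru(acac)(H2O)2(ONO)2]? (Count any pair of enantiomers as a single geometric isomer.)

Each acac is bidentate and must span two cis positions.
There are 3 geometric isomers: H2O trans, ONO cis; H2O cis, ONO cis (chiral); H2O cis, ONO trans.

3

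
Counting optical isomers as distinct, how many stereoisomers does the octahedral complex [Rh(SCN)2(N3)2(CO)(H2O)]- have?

In an octahedral complex each vertex has one trans partner and four cis neighbours.
Working through the distinct placements yields 6 geometric isomers: SCN trans, N3 trans; SCN cis, N3 cis (3 arrangements, 2 chiral); SCN trans, N3 cis; SCN cis, N3 trans.
Of these, 2 lack any improper symmetry element and so occur as enantiomeric pairs, giving 6 + 2 = 8 stereoisomers in total.

8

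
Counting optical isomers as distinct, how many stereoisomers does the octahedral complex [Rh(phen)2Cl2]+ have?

The six octahedral sites form three mutually perpendicular trans pairs.
Each phen is bidentate and must span two cis positions.
The distinct arrangements are (2 in all): Cl trans; Cl cis (chiral).
One of these lacks any improper symmetry element and so occurs as an enantiomeric pair, giving 2 + 1 = 3 stereoisomers in total.

3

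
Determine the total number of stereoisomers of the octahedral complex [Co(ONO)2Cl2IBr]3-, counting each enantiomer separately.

An octahedron has six vertices in three trans pairs; every non-trans pair is cis.
Working through the distinct placements yields 6 geometric isomers: ONO trans, Cl cis; ONO cis, Cl cis (3 arrangements, 2 chiral); ONO trans, Cl trans; ONO cis, Cl trans.
Of these, 2 lack any improper symmetry element and so occur as enantiomeric pairs, giving 6 + 2 = 8 stereoisomers in total.

8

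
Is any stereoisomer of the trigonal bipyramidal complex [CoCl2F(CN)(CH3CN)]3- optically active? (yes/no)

yes

In a trigonal bipyramid the two axial positions differ from the three equatorial ones.
Exhaustive case analysis gives 7 geometric isomers.
Of these, 3 lack any improper symmetry element and so occur as enantiomeric pairs, giving 7 + 3 = 10 stereoisomers in total.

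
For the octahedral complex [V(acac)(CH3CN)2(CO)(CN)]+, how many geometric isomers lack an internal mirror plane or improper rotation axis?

2

Each acac is bidentate and must span two cis positions.
The distinct arrangements are (4 in all): CH3CN trans; CH3CN cis (3 arrangements, 2 chiral).
Of these, 2 lack any improper symmetry element and so occur as enantiomeric pairs, giving 4 + 2 = 6 stereoisomers in total.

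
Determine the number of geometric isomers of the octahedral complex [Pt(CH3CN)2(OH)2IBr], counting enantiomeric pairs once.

The six octahedral sites form three mutually perpendicular trans pairs.
The distinct arrangements are (6 in all): CH3CN cis, OH trans; CH3CN cis, OH cis (3 arrangements, 2 chiral); CH3CN trans, OH trans; CH3CN trans, OH cis.

6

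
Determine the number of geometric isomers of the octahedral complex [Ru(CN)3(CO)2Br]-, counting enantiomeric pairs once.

There are 3 geometric isomers: CN mer, CO trans; CN fac, CO cis; CN mer, CO cis.

3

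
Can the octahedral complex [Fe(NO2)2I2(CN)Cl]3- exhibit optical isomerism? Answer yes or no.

Systematic placement gives 6 geometric isomers: NO2 trans, I trans; NO2 cis, I cis (3 arrangements, 2 chiral); NO2 trans, I cis; NO2 cis, I trans.
Of these, 2 lack any improper symmetry element and so occur as enantiomeric pairs, giving 6 + 2 = 8 stereoisomers in total.

yes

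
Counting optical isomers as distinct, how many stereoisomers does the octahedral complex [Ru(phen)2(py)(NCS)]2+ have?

3

An octahedron has six vertices in three trans pairs; every non-trans pair is cis.
Each phen is bidentate and must span two cis positions.
The distinct arrangements are (2 in all): py and NCS mutually cis (chiral); py and NCS mutually trans.
One of these lacks any improper symmetry element and so occurs as an enantiomeric pair, giving 2 + 1 = 3 stereoisomers in total.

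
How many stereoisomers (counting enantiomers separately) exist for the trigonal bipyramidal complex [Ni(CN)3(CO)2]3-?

A trigonal bipyramid has two axial and three equatorial sites, which are chemically inequivalent.
The distinct arrangements are (3 in all): CO both equatorial; CO one axial, one equatorial; CO both axial.
Each arrangement has an internal mirror plane or centre of symmetry, so none is chiral.

3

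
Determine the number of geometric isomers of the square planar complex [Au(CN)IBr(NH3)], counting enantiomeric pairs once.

3

A square has two trans pairs of vertices; adjacent vertices are cis.
The distinct arrangements are (3 in all): (Br/I trans, CN/NH3 trans); (Br/NH3 trans, CN/I trans); (Br/CN trans, I/NH3 trans).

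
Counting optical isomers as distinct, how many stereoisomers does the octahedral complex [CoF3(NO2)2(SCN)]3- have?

The six octahedral sites form three mutually perpendicular trans pairs.
The distinct arrangements are (3 in all): F mer, NO2 cis; F mer, NO2 trans; F fac, NO2 cis.
Each arrangement has an internal mirror plane or centre of symmetry, so none is chiral.

3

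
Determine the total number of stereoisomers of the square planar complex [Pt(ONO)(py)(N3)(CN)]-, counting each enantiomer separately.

A square has two trans pairs of vertices; adjacent vertices are cis.
Working through the distinct placements yields 3 geometric isomers: (CN/ONO trans, N3/py trans); (CN/py trans, N3/ONO trans); (CN/N3 trans, ONO/py trans).
Each arrangement has an internal mirror plane or centre of symmetry, so none is chiral.

3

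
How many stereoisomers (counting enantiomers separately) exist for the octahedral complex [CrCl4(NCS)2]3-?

Working through the distinct placements yields 2 geometric isomers: NCS trans; NCS cis.
Each arrangement has an internal mirror plane or centre of symmetry, so none is chiral.

2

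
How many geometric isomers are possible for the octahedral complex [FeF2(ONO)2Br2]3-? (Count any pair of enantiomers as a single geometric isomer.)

5

The six octahedral sites form three mutually perpendicular trans pairs.
There are 5 geometric isomers: F trans, ONO trans, Br trans; F cis, ONO cis, Br trans; F cis, ONO trans, Br cis; F cis, ONO cis, Br cis (chiral); F trans, ONO cis, Br cis.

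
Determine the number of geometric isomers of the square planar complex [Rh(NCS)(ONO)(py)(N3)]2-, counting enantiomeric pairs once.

In a square planar complex each vertex has one trans partner and two cis neighbours.
The distinct arrangements are (3 in all): (N3/ONO trans, NCS/py trans); (N3/py trans, NCS/ONO trans); (N3/NCS trans, ONO/py trans).

3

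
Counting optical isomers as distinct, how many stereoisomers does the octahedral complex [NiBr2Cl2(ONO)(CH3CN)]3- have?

8

An octahedron has six vertices in three trans pairs; every non-trans pair is cis.
The distinct arrangements are (6 in all): Br trans, Cl cis; Br trans, Cl trans; Br cis, Cl cis (3 arrangements, 2 chiral); Br cis, Cl trans.
Of these, 2 lack any improper symmetry element and so occur as enantiomeric pairs, giving 6 + 2 = 8 stereoisomers in total.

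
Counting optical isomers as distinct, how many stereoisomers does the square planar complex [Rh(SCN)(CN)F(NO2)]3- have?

3

A square has two trans pairs of vertices; adjacent vertices are cis.
There are 3 geometric isomers: (CN/NO2 trans, F/SCN trans); (CN/SCN trans, F/NO2 trans); (CN/F trans, NO2/SCN trans).
Each arrangement has an internal mirror plane or centre of symmetry, so none is chiral.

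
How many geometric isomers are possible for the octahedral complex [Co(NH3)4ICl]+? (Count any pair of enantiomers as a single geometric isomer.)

There are 2 geometric isomers: I and Cl mutually trans; I and Cl mutually cis.

2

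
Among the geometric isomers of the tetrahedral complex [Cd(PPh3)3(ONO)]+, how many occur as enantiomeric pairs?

0

Only one geometric arrangement is possible.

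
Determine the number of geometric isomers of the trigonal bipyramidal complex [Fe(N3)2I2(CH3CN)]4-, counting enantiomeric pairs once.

In a trigonal bipyramid the two axial positions differ from the three equatorial ones.
Systematic enumeration (placing each ligand type in turn and discarding arrangements equivalent by rotation or reflection) gives 5 geometric isomers.

5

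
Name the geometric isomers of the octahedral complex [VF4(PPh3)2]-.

An octahedron has six vertices in three trans pairs; every non-trans pair is cis.
Systematic placement gives 2 geometric isomers: PPh3 trans; PPh3 cis.

cis and trans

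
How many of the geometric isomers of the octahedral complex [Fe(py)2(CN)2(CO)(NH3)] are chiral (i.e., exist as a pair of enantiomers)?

2

Systematic placement gives 6 geometric isomers: py trans, CN trans; py cis, CN trans; py trans, CN cis; py cis, CN cis (3 arrangements, 2 chiral).
Of these, 2 lack any improper symmetry element and so occur as enantiomeric pairs, giving 6 + 2 = 8 stereoisomers in total.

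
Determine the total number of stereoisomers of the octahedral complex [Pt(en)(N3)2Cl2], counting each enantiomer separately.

Each en is bidentate and must span two cis positions.
Working through the distinct placements yields 3 geometric isomers: N3 cis, Cl trans; N3 cis, Cl cis (chiral); N3 trans, Cl cis.
One of these lacks any improper symmetry element and so occurs as an enantiomeric pair, giving 3 + 1 = 4 stereoisomers in total.

4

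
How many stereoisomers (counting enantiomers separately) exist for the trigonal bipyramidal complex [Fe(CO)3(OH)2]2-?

3

Systematic placement gives 3 geometric isomers: OH both equatorial; OH one axial, one equatorial; OH both axial.
Each arrangement has an internal mirror plane or centre of symmetry, so none is chiral.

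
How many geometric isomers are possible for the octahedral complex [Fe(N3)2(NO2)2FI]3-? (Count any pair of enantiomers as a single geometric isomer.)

6

There are 6 geometric isomers: N3 trans, NO2 trans; N3 cis, NO2 cis (3 arrangements, 2 chiral); N3 cis, NO2 trans; N3 trans, NO2 cis.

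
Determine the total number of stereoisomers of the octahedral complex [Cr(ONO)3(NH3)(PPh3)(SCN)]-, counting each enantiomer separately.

5

The six octahedral sites form three mutually perpendicular trans pairs.
The distinct arrangements are (4 in all): ONO mer (3 arrangements); ONO fac (chiral).
One of these lacks any improper symmetry element and so occurs as an enantiomeric pair, giving 4 + 1 = 5 stereoisomers in total.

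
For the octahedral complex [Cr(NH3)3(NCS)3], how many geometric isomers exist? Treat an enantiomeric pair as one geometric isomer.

The distinct arrangements are (2 in all): NH3 mer; NH3 fac.

2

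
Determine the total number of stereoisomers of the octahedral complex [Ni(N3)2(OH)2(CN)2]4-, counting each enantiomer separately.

Working through the distinct placements yields 5 geometric isomers: N3 trans, OH trans, CN trans; N3 cis, OH cis, CN trans; N3 cis, OH trans, CN cis; N3 cis, OH cis, CN cis (chiral); N3 trans, OH cis, CN cis.
One of these lacks any improper symmetry element and so occurs as an enantiomeric pair, giving 5 + 1 = 6 stereoisomers in total.

6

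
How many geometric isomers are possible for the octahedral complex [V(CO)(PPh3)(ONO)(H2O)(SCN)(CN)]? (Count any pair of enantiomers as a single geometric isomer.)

15

An octahedron has six vertices in three trans pairs; every non-trans pair is cis.
Placing the ligands in turn and identifying arrangements related by rotation or reflection leaves 15 distinct geometric isomers.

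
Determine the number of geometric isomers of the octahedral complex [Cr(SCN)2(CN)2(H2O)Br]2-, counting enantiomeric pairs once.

In an octahedral complex each vertex has one trans partner and four cis neighbours.
Systematic placement gives 6 geometric isomers: SCN trans, CN cis; SCN cis, CN cis (3 arrangements, 2 chiral); SCN trans, CN trans; SCN cis, CN trans.

6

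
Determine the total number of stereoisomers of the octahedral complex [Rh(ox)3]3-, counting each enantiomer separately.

Each ox is bidentate and must span two cis positions.
Only one geometric arrangement is possible; it has no improper symmetry element, so it exists as a pair of enantiomers (2 stereoisomers).

2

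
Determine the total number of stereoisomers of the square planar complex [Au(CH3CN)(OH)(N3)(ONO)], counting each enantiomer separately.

Systematic placement gives 3 geometric isomers: (CH3CN/OH trans, N3/ONO trans); (CH3CN/ONO trans, N3/OH trans); (CH3CN/N3 trans, OH/ONO trans).
Each arrangement has an internal mirror plane or centre of symmetry, so none is chiral.

3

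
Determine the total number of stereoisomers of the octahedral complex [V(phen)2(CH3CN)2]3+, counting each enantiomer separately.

3

The six octahedral sites form three mutually perpendicular trans pairs.
Each phen is bidentate and must span two cis positions.
There are 2 geometric isomers: CH3CN trans; CH3CN cis (chiral).
One of these lacks any improper symmetry element and so occurs as an enantiomeric pair, giving 2 + 1 = 3 stereoisomers in total.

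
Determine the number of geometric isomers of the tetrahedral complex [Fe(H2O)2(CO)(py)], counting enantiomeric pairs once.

Only one geometric arrangement is possible.

1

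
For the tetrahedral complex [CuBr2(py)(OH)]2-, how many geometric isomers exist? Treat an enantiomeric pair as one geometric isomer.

1

Only one geometric arrangement is possible.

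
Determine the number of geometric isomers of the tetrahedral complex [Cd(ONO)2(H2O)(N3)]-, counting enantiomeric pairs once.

All four vertices of a tetrahedron are equivalent and mutually adjacent, so cis/trans isomerism cannot arise.
Only one geometric arrangement is possible.

1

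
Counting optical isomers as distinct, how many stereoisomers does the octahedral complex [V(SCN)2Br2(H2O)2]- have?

6

The six octahedral sites form three mutually perpendicular trans pairs.
Systematic placement gives 5 geometric isomers: SCN trans, Br trans, H2O trans; SCN cis, Br trans, H2O cis; SCN trans, Br cis, H2O cis; SCN cis, Br cis, H2O cis (chiral); SCN cis, Br cis, H2O trans.
One of these lacks any improper symmetry element and so occurs as an enantiomeric pair, giving 5 + 1 = 6 stereoisomers in total.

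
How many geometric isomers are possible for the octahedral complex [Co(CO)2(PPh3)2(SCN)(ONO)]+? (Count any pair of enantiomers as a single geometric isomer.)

In an octahedral complex each vertex has one trans partner and four cis neighbours.
Systematic placement gives 6 geometric isomers: CO trans, PPh3 cis; CO trans, PPh3 trans; CO cis, PPh3 cis (3 arrangements, 2 chiral); CO cis, PPh3 trans.

6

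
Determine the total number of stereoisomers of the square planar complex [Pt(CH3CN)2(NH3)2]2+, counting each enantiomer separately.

2

A square has two trans pairs of vertices; adjacent vertices are cis.
Systematic placement gives 2 geometric isomers: CH3CN cis; CH3CN trans.
Each arrangement has an internal mirror plane or centre of symmetry, so none is chiral.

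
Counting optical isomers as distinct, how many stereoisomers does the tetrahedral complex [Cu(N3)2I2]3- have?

All four vertices of a tetrahedron are equivalent and mutually adjacent, so cis/trans isomerism cannot arise.
Only one geometric arrangement is possible.

1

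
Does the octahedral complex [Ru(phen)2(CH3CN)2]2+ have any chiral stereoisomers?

In an octahedral complex each vertex has one trans partner and four cis neighbours.
Each phen is bidentate and must span two cis positions.
Systematic placement gives 2 geometric isomers: CH3CN trans; CH3CN cis (chiral).
One of these lacks any improper symmetry element and so occurs as an enantiomeric pair, giving 2 + 1 = 3 stereoisomers in total.

yes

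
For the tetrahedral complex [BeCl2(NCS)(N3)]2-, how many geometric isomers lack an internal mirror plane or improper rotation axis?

In a tetrahedral complex all four positions are equivalent and every pair of ligands is adjacent — there is no cis/trans distinction.
Only one geometric arrangement is possible.

0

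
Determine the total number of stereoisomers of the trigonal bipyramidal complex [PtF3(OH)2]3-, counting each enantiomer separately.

Systematic placement gives 3 geometric isomers: OH both equatorial; OH one axial, one equatorial; OH both axial.
Each arrangement has an internal mirror plane or centre of symmetry, so none is chiral.

3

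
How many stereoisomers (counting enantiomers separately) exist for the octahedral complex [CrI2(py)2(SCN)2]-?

6

In an octahedral complex each vertex has one trans partner and four cis neighbours.
The distinct arrangements are (5 in all): I trans, py trans, SCN trans; I trans, py cis, SCN cis; I cis, py trans, SCN cis; I cis, py cis, SCN cis (chiral); I cis, py cis, SCN trans.
One of these lacks any improper symmetry element and so occurs as an enantiomeric pair, giving 5 + 1 = 6 stereoisomers in total.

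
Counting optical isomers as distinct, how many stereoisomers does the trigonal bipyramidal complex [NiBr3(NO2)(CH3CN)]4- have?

In a trigonal bipyramid the two axial positions differ from the three equatorial ones.
There are 4 geometric isomers: NO2 equatorial, CH3CN equatorial; NO2 equatorial, CH3CN axial; NO2 axial, CH3CN equatorial; NO2 axial, CH3CN axial.
Each arrangement has an internal mirror plane or centre of symmetry, so none is chiral.

4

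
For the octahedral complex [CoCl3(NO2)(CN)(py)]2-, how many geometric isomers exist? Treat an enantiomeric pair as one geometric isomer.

Systematic placement gives 4 geometric isomers: Cl mer (3 arrangements); Cl fac (chiral).

4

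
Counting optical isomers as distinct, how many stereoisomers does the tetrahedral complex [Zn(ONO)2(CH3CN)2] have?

1

In a tetrahedral complex all four positions are equivalent and every pair of ligands is adjacent — there is no cis/trans distinction.
Only one geometric arrangement is possible.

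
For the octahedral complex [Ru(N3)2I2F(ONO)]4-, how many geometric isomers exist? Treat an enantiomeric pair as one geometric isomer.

6

The six octahedral sites form three mutually perpendicular trans pairs.
Systematic placement gives 6 geometric isomers: N3 cis, I cis (3 arrangements, 2 chiral); N3 trans, I cis; N3 cis, I trans; N3 trans, I trans.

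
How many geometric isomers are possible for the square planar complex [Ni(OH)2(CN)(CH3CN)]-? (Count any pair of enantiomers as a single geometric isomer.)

2

There are 2 geometric isomers: OH cis; OH trans.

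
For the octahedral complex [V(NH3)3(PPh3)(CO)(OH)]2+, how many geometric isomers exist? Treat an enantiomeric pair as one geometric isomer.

4

Systematic placement gives 4 geometric isomers: NH3 mer (3 arrangements); NH3 fac (chiral).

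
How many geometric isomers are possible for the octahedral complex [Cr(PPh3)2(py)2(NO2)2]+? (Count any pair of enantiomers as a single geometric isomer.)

5

An octahedron has six vertices in three trans pairs; every non-trans pair is cis.
Systematic placement gives 5 geometric isomers: PPh3 trans, py trans, NO2 trans; PPh3 cis, py cis, NO2 trans; PPh3 cis, py trans, NO2 cis; PPh3 cis, py cis, NO2 cis (chiral); PPh3 trans, py cis, NO2 cis.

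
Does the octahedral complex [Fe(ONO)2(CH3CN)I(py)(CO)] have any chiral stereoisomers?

In an octahedral complex each vertex has one trans partner and four cis neighbours.
Systematic enumeration (placing each ligand type in turn and discarding arrangements equivalent by rotation or reflection) gives 9 geometric isomers.
Of these, 6 lack any improper symmetry element and so occur as enantiomeric pairs, giving 9 + 6 = 15 stereoisomers in total.

yes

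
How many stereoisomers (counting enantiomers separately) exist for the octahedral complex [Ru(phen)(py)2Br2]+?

4

An octahedron has six vertices in three trans pairs; every non-trans pair is cis.
Each phen is bidentate and must span two cis positions.
Working through the distinct placements yields 3 geometric isomers: py cis, Br trans; py trans, Br cis; py cis, Br cis (chiral).
One of these lacks any improper symmetry element and so occurs as an enantiomeric pair, giving 3 + 1 = 4 stereoisomers in total.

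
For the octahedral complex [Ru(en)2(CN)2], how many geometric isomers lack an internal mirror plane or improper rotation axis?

In an octahedral complex each vertex has one trans partner and four cis neighbours.
Each en is bidentate and must span two cis positions.
Working through the distinct placements yields 2 geometric isomers: CN trans; CN cis (chiral).
One of these lacks any improper symmetry element and so occurs as an enantiomeric pair, giving 2 + 1 = 3 stereoisomers in total.

1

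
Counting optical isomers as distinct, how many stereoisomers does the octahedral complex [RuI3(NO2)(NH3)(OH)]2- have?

5

An octahedron has six vertices in three trans pairs; every non-trans pair is cis.
There are 4 geometric isomers: I mer (3 arrangements); I fac (chiral).
One of these lacks any improper symmetry element and so occurs as an enantiomeric pair, giving 4 + 1 = 5 stereoisomers in total.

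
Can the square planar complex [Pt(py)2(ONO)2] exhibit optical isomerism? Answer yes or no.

A square has two trans pairs of vertices; adjacent vertices are cis.
There are 2 geometric isomers: py cis; py trans.
Each arrangement has an internal mirror plane or centre of symmetry, so none is chiral.

no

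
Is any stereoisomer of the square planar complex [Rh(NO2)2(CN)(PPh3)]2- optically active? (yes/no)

The distinct arrangements are (2 in all): NO2 cis; NO2 trans.
Each arrangement has an internal mirror plane or centre of symmetry, so none is chiral.

no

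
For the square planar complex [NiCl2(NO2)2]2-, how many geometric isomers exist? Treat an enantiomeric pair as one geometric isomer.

2

A square has two trans pairs of vertices; adjacent vertices are cis.
Working through the distinct placements yields 2 geometric isomers: Cl cis; Cl trans.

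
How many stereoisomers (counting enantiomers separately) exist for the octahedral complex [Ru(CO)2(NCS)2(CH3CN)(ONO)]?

An octahedron has six vertices in three trans pairs; every non-trans pair is cis.
The distinct arrangements are (6 in all): CO cis, NCS cis (3 arrangements, 2 chiral); CO cis, NCS trans; CO trans, NCS cis; CO trans, NCS trans.
Of these, 2 lack any improper symmetry element and so occur as enantiomeric pairs, giving 6 + 2 = 8 stereoisomers in total.

8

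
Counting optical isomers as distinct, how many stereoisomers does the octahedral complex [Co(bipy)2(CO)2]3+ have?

3

In an octahedral complex each vertex has one trans partner and four cis neighbours.
Each bipy is bidentate and must span two cis positions.
The distinct arrangements are (2 in all): CO trans; CO cis (chiral).
One of these lacks any improper symmetry element and so occurs as an enantiomeric pair, giving 2 + 1 = 3 stereoisomers in total.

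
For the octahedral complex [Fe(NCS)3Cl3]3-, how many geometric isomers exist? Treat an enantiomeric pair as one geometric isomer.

In an octahedral complex each vertex has one trans partner and four cis neighbours.
Working through the distinct placements yields 2 geometric isomers: NCS mer; NCS fac.

2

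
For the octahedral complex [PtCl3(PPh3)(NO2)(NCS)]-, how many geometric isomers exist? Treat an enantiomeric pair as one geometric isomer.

4

In an octahedral complex each vertex has one trans partner and four cis neighbours.
Working through the distinct placements yields 4 geometric isomers: Cl mer (3 arrangements); Cl fac (chiral).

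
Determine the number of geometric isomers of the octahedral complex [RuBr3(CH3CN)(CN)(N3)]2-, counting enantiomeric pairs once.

4

Working through the distinct placements yields 4 geometric isomers: Br mer (3 arrangements); Br fac (chiral).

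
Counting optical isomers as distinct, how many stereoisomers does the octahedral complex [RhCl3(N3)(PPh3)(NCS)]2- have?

5

The six octahedral sites form three mutually perpendicular trans pairs.
Systematic placement gives 4 geometric isomers: Cl mer (3 arrangements); Cl fac (chiral).
One of these lacks any improper symmetry element and so occurs as an enantiomeric pair, giving 4 + 1 = 5 stereoisomers in total.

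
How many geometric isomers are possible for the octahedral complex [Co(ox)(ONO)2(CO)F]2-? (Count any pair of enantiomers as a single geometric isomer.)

4

In an octahedral complex each vertex has one trans partner and four cis neighbours.
Each ox is bidentate and must span two cis positions.
Systematic placement gives 4 geometric isomers: ONO cis (3 arrangements, 2 chiral); ONO trans.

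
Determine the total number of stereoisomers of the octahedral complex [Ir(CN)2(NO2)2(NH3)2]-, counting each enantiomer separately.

In an octahedral complex each vertex has one trans partner and four cis neighbours.
Working through the distinct placements yields 5 geometric isomers: CN trans, NO2 trans, NH3 trans; CN trans, NO2 cis, NH3 cis; CN cis, NO2 trans, NH3 cis; CN cis, NO2 cis, NH3 cis (chiral); CN cis, NO2 cis, NH3 trans.
One of these lacks any improper symmetry element and so occurs as an enantiomeric pair, giving 5 + 1 = 6 stereoisomers in total.

6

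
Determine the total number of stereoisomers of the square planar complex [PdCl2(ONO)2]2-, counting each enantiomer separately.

A square has two trans pairs of vertices; adjacent vertices are cis.
There are 2 geometric isomers: Cl cis; Cl trans.
Each arrangement has an internal mirror plane or centre of symmetry, so none is chiral.

2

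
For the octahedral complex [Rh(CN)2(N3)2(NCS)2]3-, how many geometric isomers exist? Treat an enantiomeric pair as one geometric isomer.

An octahedron has six vertices in three trans pairs; every non-trans pair is cis.
Systematic placement gives 5 geometric isomers: CN trans, N3 trans, NCS trans; CN trans, N3 cis, NCS cis; CN cis, N3 cis, NCS trans; CN cis, N3 cis, NCS cis (chiral); CN cis, N3 trans, NCS cis.

5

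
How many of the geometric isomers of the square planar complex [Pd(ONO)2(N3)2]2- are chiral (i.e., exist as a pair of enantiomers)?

0

A square has two trans pairs of vertices; adjacent vertices are cis.
Working through the distinct placements yields 2 geometric isomers: ONO cis; ONO trans.
Each arrangement has an internal mirror plane or centre of symmetry, so none is chiral.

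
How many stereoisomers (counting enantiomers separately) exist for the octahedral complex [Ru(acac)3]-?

The six octahedral sites form three mutually perpendicular trans pairs.
Each acac is bidentate and must span two cis positions.
Only one geometric arrangement is possible; it has no improper symmetry element, so it exists as a pair of enantiomers (2 stereoisomers).

2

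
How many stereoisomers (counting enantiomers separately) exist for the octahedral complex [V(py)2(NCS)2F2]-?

In an octahedral complex each vertex has one trans partner and four cis neighbours.
Working through the distinct placements yields 5 geometric isomers: py trans, NCS trans, F trans; py cis, NCS cis, F trans; py trans, NCS cis, F cis; py cis, NCS cis, F cis (chiral); py cis, NCS trans, F cis.
One of these lacks any improper symmetry element and so occurs as an enantiomeric pair, giving 5 + 1 = 6 stereoisomers in total.

6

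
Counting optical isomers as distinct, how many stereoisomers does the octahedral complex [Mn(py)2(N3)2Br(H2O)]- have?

In an octahedral complex each vertex has one trans partner and four cis neighbours.
There are 6 geometric isomers: py trans, N3 trans; py cis, N3 cis (3 arrangements, 2 chiral); py trans, N3 cis; py cis, N3 trans.
Of these, 2 lack any improper symmetry element and so occur as enantiomeric pairs, giving 6 + 2 = 8 stereoisomers in total.

8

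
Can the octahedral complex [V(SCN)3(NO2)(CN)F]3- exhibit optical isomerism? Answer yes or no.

yes

Systematic placement gives 4 geometric isomers: SCN mer (3 arrangements); SCN fac (chiral).
One of these lacks any improper symmetry element and so occurs as an enantiomeric pair, giving 4 + 1 = 5 stereoisomers in total.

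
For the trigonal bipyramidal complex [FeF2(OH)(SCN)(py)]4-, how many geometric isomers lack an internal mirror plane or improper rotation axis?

3

In a trigonal bipyramid the two axial positions differ from the three equatorial ones.
Systematic enumeration (placing each ligand type in turn and discarding arrangements equivalent by rotation or reflection) gives 7 geometric isomers.
Of these, 3 lack any improper symmetry element and so occur as enantiomeric pairs, giving 7 + 3 = 10 stereoisomers in total.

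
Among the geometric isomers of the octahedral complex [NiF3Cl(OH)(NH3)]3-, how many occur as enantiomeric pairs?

The distinct arrangements are (4 in all): F mer (3 arrangements); F fac (chiral).
One of these lacks any improper symmetry element and so occurs as an enantiomeric pair, giving 4 + 1 = 5 stereoisomers in total.

1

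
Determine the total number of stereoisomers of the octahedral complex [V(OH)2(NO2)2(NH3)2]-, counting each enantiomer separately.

The six octahedral sites form three mutually perpendicular trans pairs.
Systematic placement gives 5 geometric isomers: OH trans, NO2 trans, NH3 trans; OH cis, NO2 cis, NH3 trans; OH trans, NO2 cis, NH3 cis; OH cis, NO2 cis, NH3 cis (chiral); OH cis, NO2 trans, NH3 cis.
One of these lacks any improper symmetry element and so occurs as an enantiomeric pair, giving 5 + 1 = 6 stereoisomers in total.

6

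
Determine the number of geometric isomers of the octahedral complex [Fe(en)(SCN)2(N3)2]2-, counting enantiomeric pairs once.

3

An octahedron has six vertices in three trans pairs; every non-trans pair is cis.
Each en is bidentate and must span two cis positions.
There are 3 geometric isomers: SCN cis, N3 trans; SCN cis, N3 cis (chiral); SCN trans, N3 cis.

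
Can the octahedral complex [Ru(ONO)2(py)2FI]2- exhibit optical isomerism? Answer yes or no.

In an octahedral complex each vertex has one trans partner and four cis neighbours.
The distinct arrangements are (6 in all): ONO trans, py trans; ONO cis, py cis (3 arrangements, 2 chiral); ONO cis, py trans; ONO trans, py cis.
Of these, 2 lack any improper symmetry element and so occur as enantiomeric pairs, giving 6 + 2 = 8 stereoisomers in total.

yes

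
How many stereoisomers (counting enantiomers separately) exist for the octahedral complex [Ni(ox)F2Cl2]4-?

4

In an octahedral complex each vertex has one trans partner and four cis neighbours.
Each ox is bidentate and must span two cis positions.
Working through the distinct placements yields 3 geometric isomers: F cis, Cl trans; F cis, Cl cis (chiral); F trans, Cl cis.
One of these lacks any improper symmetry element and so occurs as an enantiomeric pair, giving 3 + 1 = 4 stereoisomers in total.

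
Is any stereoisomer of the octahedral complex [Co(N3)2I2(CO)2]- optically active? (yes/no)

An octahedron has six vertices in three trans pairs; every non-trans pair is cis.
There are 5 geometric isomers: N3 trans, I trans, CO trans; N3 cis, I cis, CO trans; N3 trans, I cis, CO cis; N3 cis, I cis, CO cis (chiral); N3 cis, I trans, CO cis.
One of these lacks any improper symmetry element and so occurs as an enantiomeric pair, giving 5 + 1 = 6 stereoisomers in total.

yes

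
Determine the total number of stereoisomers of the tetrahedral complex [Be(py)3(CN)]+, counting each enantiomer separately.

Only one geometric arrangement is possible.

1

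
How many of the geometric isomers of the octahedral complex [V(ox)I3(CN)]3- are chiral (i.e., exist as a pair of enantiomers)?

0

Each ox is bidentate and must span two cis positions.
There are 2 geometric isomers: I fac; I mer.
Each arrangement has an internal mirror plane or centre of symmetry, so none is chiral.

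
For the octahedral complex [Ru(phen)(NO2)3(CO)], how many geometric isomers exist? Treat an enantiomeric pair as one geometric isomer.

2

The six octahedral sites form three mutually perpendicular trans pairs.
Each phen is bidentate and must span two cis positions.
Working through the distinct placements yields 2 geometric isomers: NO2 fac; NO2 mer.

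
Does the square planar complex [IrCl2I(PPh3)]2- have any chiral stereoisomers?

A square has two trans pairs of vertices; adjacent vertices are cis.
Working through the distinct placements yields 2 geometric isomers: Cl cis; Cl trans.
Each arrangement has an internal mirror plane or centre of symmetry, so none is chiral.

no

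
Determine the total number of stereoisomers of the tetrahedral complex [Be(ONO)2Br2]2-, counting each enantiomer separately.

All four vertices of a tetrahedron are equivalent and mutually adjacent, so cis/trans isomerism cannot arise.
Only one geometric arrangement is possible.

1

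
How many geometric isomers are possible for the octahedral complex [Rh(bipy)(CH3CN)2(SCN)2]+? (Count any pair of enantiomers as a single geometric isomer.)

3

In an octahedral complex each vertex has one trans partner and four cis neighbours.
Each bipy is bidentate and must span two cis positions.
Systematic placement gives 3 geometric isomers: CH3CN trans, SCN cis; CH3CN cis, SCN cis (chiral); CH3CN cis, SCN trans.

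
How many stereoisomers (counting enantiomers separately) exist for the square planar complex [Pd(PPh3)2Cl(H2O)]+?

In a square planar complex each vertex has one trans partner and two cis neighbours.
There are 2 geometric isomers: PPh3 cis; PPh3 trans.
Each arrangement has an internal mirror plane or centre of symmetry, so none is chiral.

2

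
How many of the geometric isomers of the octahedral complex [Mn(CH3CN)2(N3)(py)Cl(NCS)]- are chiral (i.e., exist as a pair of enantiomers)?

6

An octahedron has six vertices in three trans pairs; every non-trans pair is cis.
Placing the ligands in turn and identifying arrangements related by rotation or reflection leaves 9 distinct geometric isomers.
Of these, 6 lack any improper symmetry element and so occur as enantiomeric pairs, giving 9 + 6 = 15 stereoisomers in total.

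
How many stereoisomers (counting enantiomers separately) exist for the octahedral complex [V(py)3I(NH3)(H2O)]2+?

5

There are 4 geometric isomers: py mer (3 arrangements); py fac (chiral).
One of these lacks any improper symmetry element and so occurs as an enantiomeric pair, giving 4 + 1 = 5 stereoisomers in total.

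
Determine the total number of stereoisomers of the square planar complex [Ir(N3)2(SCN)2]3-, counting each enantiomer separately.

2

A square has two trans pairs of vertices; adjacent vertices are cis.
Systematic placement gives 2 geometric isomers: N3 cis; N3 trans.
Each arrangement has an internal mirror plane or centre of symmetry, so none is chiral.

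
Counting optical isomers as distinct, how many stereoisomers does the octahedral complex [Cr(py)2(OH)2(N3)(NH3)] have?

An octahedron has six vertices in three trans pairs; every non-trans pair is cis.
The distinct arrangements are (6 in all): py trans, OH trans; py cis, OH cis (3 arrangements, 2 chiral); py trans, OH cis; py cis, OH trans.
Of these, 2 lack any improper symmetry element and so occur as enantiomeric pairs, giving 6 + 2 = 8 stereoisomers in total.

8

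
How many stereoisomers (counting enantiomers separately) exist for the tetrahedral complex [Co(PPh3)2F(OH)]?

All four vertices of a tetrahedron are equivalent and mutually adjacent, so cis/trans isomerism cannot arise.
Only one geometric arrangement is possible.

1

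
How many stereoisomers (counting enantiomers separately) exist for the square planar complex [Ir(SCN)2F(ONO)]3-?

In a square planar complex each vertex has one trans partner and two cis neighbours.
There are 2 geometric isomers: SCN cis; SCN trans.
Each arrangement has an internal mirror plane or centre of symmetry, so none is chiral.

2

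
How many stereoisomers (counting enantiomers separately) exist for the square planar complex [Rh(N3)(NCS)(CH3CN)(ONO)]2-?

3

In a square planar complex each vertex has one trans partner and two cis neighbours.
Systematic placement gives 3 geometric isomers: (CH3CN/NCS trans, N3/ONO trans); (CH3CN/ONO trans, N3/NCS trans); (CH3CN/N3 trans, NCS/ONO trans).
Each arrangement has an internal mirror plane or centre of symmetry, so none is chiral.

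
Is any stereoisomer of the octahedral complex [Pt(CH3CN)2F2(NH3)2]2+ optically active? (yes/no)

yes

The six octahedral sites form three mutually perpendicular trans pairs.
The distinct arrangements are (5 in all): CH3CN trans, F trans, NH3 trans; CH3CN trans, F cis, NH3 cis; CH3CN cis, F cis, NH3 trans; CH3CN cis, F cis, NH3 cis (chiral); CH3CN cis, F trans, NH3 cis.
One of these lacks any improper symmetry element and so occurs as an enantiomeric pair, giving 5 + 1 = 6 stereoisomers in total.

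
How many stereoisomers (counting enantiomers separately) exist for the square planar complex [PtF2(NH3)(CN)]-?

2

A square has two trans pairs of vertices; adjacent vertices are cis.
The distinct arrangements are (2 in all): F cis; F trans.
Each arrangement has an internal mirror plane or centre of symmetry, so none is chiral.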